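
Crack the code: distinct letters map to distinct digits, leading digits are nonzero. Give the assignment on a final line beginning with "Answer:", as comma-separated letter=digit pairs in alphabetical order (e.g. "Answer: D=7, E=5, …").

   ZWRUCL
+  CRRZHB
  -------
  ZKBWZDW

Step 1. [Z] Z is the leading digit of a 7-digit sum of two 6-digit numbers; the final carry is exactly 1, so Z=1.
Step 2. [col 1: L + B ≡ W (mod 10)] several values work for L in column 1 (L + B ≡ W (mod 10), carry-in 0); try L=2 ⇒ L=2.
Step 3. [col 1: L + B ≡ W (mod 10)] B=3 is one option consistent with column 1 (L + B ≡ W (mod 10), carry-in 0) — take it, so B=3.
Step 4. [col 1: L + B ≡ W (mod 10)] column 1 reads L+B+carry(0)=W with L=2, B=3; with digits 1,2,3 already taken and all letters distinct, the only value for W is 5, so W=5.
Step 5. [col 2: C + H ≡ D (mod 10)] no forcing yet in column 2 (carry-in 0); H=6 is free and consistent — try it. So H=6.
Step 6. [col 2: C + H ≡ D (mod 10)] several values work for C in column 2 (C + H ≡ D (mod 10), carry-in 0); try C=8. So C=8.
Step 7. [col 2: C + H ≡ D (mod 10)] column 2: given C=8, H=6, carry-in 0, and digits 1,2,3,5,6,8 already taken and all letters distinct, C+H≡D (mod 10) forces D=4 ⇒ D=4.
Step 8. [col 3: U + Z ≡ Z (mod 10)] in column 3 we have U+Z≡Z with carry-in 1; given Z=1 and digits 1,2,3,4,5,6,8 already taken and all letters distinct, that pins U to 9, so U=9.
Step 9. [col 4: R + R ≡ W (mod 10)] column 4 reads R+R+carry(1)=W with W=5; with digits 1,2,3,4,5,6,8,9 already taken and all letters distinct, the only value for R is 7. So R=7.
Step 10. [col 6: Z + C ≡ K (mod 10)] column 6 reads Z+C+carry(1)=K with Z=1, C=8; with digits 1,2,3,4,5,6,7,8,9 already taken and all letters distinct, the only value for K is 0, so K=0.

Answer: B=3, C=8, D=4, H=6, K=0, L=2, R=7, U=9, W=5, Z=1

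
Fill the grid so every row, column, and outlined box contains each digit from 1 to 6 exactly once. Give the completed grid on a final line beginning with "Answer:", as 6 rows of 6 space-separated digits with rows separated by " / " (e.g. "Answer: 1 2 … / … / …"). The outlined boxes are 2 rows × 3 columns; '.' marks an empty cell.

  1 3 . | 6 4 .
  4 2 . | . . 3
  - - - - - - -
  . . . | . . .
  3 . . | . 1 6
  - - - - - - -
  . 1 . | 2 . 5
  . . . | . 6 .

Step 1. [r5c3∈{3,4,6}] r5c3 is the only open cell in row 5 admitting 4. So r5c3=4.
Step 2. [r3c5∈{2,3,5}] col 5 places 2 nowhere but r3c5. So r3c5=2.
Step 3. [r1c3∈{5}] r1c3 has the single candidate 5, so r1c3=5.
Step 4. [r3c2∈{4,5,6}] r3c2 is the only open cell in col 2 admitting 6. So r3c2=6.
Step 5. [r3c6∈{4}] r3c6 is down to just 4 ⇒ r3c6=4.
Step 6. [r3c1∈{5}] only 5 remains possible at r3c1, so r3c1=5.
Step 7. [r6c4∈{1,3,4}] r6c4 is the only open cell in row 6 admitting 4 ⇒ r6c4=4.
Step 8. [r6c3∈{2,3}] r6c3 is the only open cell in row 6 admitting 3. So r6c3=3.
Step 9. [r4c4∈{5}] r4c4's peers cover all but 5 ⇒ r4c4=5.
Step 10. [r2c3∈{6}] r2c3 is down to just 6. So r2c3=6.
Step 11. [r5c1∈{6}] nothing but 6 survives at r5c1. So r5c1=6.
Step 12. [r4c3∈{2}] r4c3 is down to just 2 ⇒ r4c3=2.
Step 13. [r2c4∈{1}] r2c4 is down to just 1, so r2c4=1.
Step 14. [r5c5∈{3}] only 3 remains possible at r5c5, so r5c5=3.
Step 15. [r4c2∈{4}] r4c2 has the single candidate 4. So r4c2=4.
Step 16. [r3c3∈{1}] only 1 remains possible at r3c3. So r3c3=1.
Step 17. [r6c1∈{2}] r6c1 is down to just 2, so r6c1=2.
Step 18. [r2c5∈{5}] nothing but 5 survives at r2c5, so r2c5=5.
Step 19. [r1c6∈{2}] r1c6's peers cover all but 2. So r1c6=2.
Step 20. [r6c6∈{1}] r6c6's peers cover all but 1 ⇒ r6c6=1.
Step 21. [r6c2∈{5}] nothing but 5 survives at r6c2, so r6c2=5.
Step 22. [r3c4∈{3}] only 3 remains possible at r3c4 ⇒ r3c4=3.

Answer: 1 3 5 6 4 2 / 4 2 6 1 5 3 / 5 6 1 3 2 4 / 3 4 2 5 1 6 / 6 1 4 2 3 5 / 2 5 3 4 6 1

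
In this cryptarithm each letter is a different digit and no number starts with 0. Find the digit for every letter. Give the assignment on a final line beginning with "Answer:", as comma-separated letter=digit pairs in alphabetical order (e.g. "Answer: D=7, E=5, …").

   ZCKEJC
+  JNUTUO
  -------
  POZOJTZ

Step 1. [P] the sum has 7 digits but both addends have 6; that extra leading digit P is the final carry, namely 1, so P=1.
Step 2. [col 1: C + O ≡ Z (mod 10)] several values work for Z in column 1 (C + O ≡ Z (mod 10), carry-in 0); try Z=6 ⇒ Z=6.
Step 3. [col 1: C + O ≡ Z (mod 10)] several values work for O in column 1 (C + O ≡ Z (mod 10), carry-in 0); try O=4. So O=4.
Step 4. [col 1: C + O ≡ Z (mod 10)] in column 1 we have C+O≡Z with carry-in 0; given O=4, Z=6 and digits 1,4,6 already taken and all letters distinct, that pins C to 2. So C=2.
Step 5. [col 2: J + U ≡ T (mod 10)] J=8 is one option consistent with column 2 (J + U ≡ T (mod 10), carry-in 0) — take it ⇒ J=8.
Step 6. [col 2: J + U ≡ T (mod 10)] column 2 (J + U ≡ T (mod 10), carry-in 0) doesn't pin T yet; pick T=7 and continue ⇒ T=7.
Step 7. [col 2: J + U ≡ T (mod 10)] column 2: given J=8, T=7, carry-in 0, and digits 1,2,4,6,7,8 already taken and all letters distinct, J+U≡T (mod 10) forces U=9. So U=9.
Step 8. [col 3: E + T ≡ J (mod 10)] from column 3 (T=7, J=8, carry-in 1, digits 1,2,4,6,7,8,9 already taken and all letters distinct): E must equal 0 ⇒ E=0.
Step 9. [col 4: K + U ≡ O (mod 10)] from column 4 (U=9, O=4, carry-in 0, digits 0,1,2,4,6,7,8,9 already taken and all letters distinct): K must equal 5. So K=5.
Step 10. [col 5: C + N ≡ Z (mod 10)] in column 5 we have C+N≡Z with carry-in 1; given C=2, Z=6 and digits 0,1,2,4,5,6,7,8,9 already taken and all letters distinct, that pins N to 3, so N=3.

Answer: C=2, E=0, J=8, K=5, N=3, O=4, P=1, T=7, U=9, Z=6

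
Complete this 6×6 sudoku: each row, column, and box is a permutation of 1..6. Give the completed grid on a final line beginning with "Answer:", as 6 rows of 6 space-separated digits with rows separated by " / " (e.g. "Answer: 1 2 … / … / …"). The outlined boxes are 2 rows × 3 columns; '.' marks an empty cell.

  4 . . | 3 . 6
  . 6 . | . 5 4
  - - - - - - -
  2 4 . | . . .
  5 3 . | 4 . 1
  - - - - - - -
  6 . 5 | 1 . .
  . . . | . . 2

Step 1. [r3c3∈{1,6}] r3c3 is the only open cell in row 3 admitting 1, so r3c3=1.
Step 2. [r5c6∈{3}] nothing but 3 survives at r5c6, so r5c6=3.
Step 3. [r2c1∈{1,3}] across row 2, 1 lands solely at r2c1, so r2c1=1.
Step 4. [r1c3∈{2}] r1c3 is down to just 2. So r1c3=2.
Step 5. [r6c4∈{5,6}] 5 has one home in row 6: r6c4. So r6c4=5.
Step 6. [r6c5∈{4,6}] r6c5 is the only open cell in row 6 admitting 6, so r6c5=6.
Step 7. [r6c3∈{3,4}] in row 6, 4 fits only at r6c3 ⇒ r6c3=4.
Step 8. [r3c6∈{5}] r3c6 has the single candidate 5, so r3c6=5.
Step 9. [r3c5∈{3}] r3c5's peers cover all but 3. So r3c5=3.
Step 10. [r5c2∈{2}] r5c2 has the single candidate 2 ⇒ r5c2=2.
Step 11. [r1c5∈{1}] only 1 remains possible at r1c5. So r1c5=1.
Step 12. [r6c2∈{1}] r6c2's peers cover all but 1, so r6c2=1.
Step 13. [r1c2∈{5}] r1c2 has the single candidate 5 ⇒ r1c2=5.
Step 14. [r5c5∈{4}] r5c5 is down to just 4, so r5c5=4.
Step 15. [r3c4∈{6}] only 6 remains possible at r3c4 ⇒ r3c4=6.
Step 16. [r2c3∈{3}] only 3 remains possible at r2c3, so r2c3=3.
Step 17. [r4c5∈{2}] nothing but 2 survives at r4c5. So r4c5=2.
Step 18. [r2c4∈{2}] nothing but 2 survives at r2c4 ⇒ r2c4=2.
Step 19. [r6c1∈{3}] only 3 remains possible at r6c1 ⇒ r6c1=3.
Step 20. [r4c3∈{6}] r4c3 has the single candidate 6 ⇒ r4c3=6.

Answer: 4 5 2 3 1 6 / 1 6 3 2 5 4 / 2 4 1 6 3 5 / 5 3 6 4 2 1 / 6 2 5 1 4 3 / 3 1 4 5 6 2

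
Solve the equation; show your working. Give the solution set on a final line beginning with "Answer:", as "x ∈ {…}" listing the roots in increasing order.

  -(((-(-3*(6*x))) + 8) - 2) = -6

Step 1. [-(((-(-3*(6*x))) + 8) - 2) = -6] leading − — multiply by −1 ⇒ neg: ((-(-3*(6*x))) + 8) - 2 = 6.
Step 2. [((-(-3*(6*x))) + 8) - 2 = 6] 2 comes off first (add 2) ⇒ sub: (-(-3*(6*x))) + 8 = 8.
Step 3. [(-(-3*(6*x))) + 8 = 8] subtract 8: x sits inside (… + 8) ⇒ sub: -(-3*(6*x)) = 0.
Step 4. [-(-3*(6*x)) = 0] LHS negated; negate both sides. So neg: -3*(6*x) = 0.
Step 5. [-3*(6*x) = 0] -3 out front; divide by -3, so div: 6*x = 0.
Step 6. [6*x = 0] divide by the outer 6. So div: x = 0.

Answer: x ∈ {0}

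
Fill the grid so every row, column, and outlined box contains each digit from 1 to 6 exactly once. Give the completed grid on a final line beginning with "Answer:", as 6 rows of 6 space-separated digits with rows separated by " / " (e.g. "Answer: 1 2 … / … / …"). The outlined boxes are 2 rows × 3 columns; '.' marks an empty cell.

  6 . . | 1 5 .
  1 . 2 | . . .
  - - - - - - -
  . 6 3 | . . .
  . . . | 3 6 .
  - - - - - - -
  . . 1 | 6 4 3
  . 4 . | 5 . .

Step 1. [r4c3∈{4,5}] r4c3 is the only open cell in col 3 admitting 5, so r4c3=5.
Step 2. [r3c4∈{2,4}] col 4 places 2 nowhere but r3c4 ⇒ r3c4=2.
Step 3. [r3c5∈{1}] r3c5 has the single candidate 1. So r3c5=1.
Step 4. [r4c6∈{4}] nothing but 4 survives at r4c6. So r4c6=4.
Step 5. [r4c1∈{2}] nothing but 2 survives at r4c1, so r4c1=2.
Step 6. [r2c2∈{3,5}] row 2 places 5 nowhere but r2c2 ⇒ r2c2=5.
Step 7. [r6c6∈{1,2}] across row 6, 1 lands solely at r6c6, so r6c6=1.
Step 8. [r6c1∈{3}] r6c1 is down to just 3 ⇒ r6c1=3.
Step 9. [r1c6∈{2}] only 2 remains possible at r1c6. So r1c6=2.
Step 10. [r2c6∈{6}] r2c6 has the single candidate 6, so r2c6=6.
Step 11. [r1c2∈{3}] r1c2's peers cover all but 3 ⇒ r1c2=3.
Step 12. [r2c5∈{3}] nothing but 3 survives at r2c5. So r2c5=3.
Step 13. [r6c3∈{6}] r6c3's peers cover all but 6, so r6c3=6.
Step 14. [r2c4∈{4}] r2c4 has the single candidate 4 ⇒ r2c4=4.
Step 15. [r3c1∈{4}] only 4 remains possible at r3c1 ⇒ r3c1=4.
Step 16. [r4c2∈{1}] r4c2 is down to just 1 ⇒ r4c2=1.
Step 17. [r3c6∈{5}] nothing but 5 survives at r3c6, so r3c6=5.
Step 18. [r1c3∈{4}] nothing but 4 survives at r1c3, so r1c3=4.
Step 19. [r5c2∈{2}] nothing but 2 survives at r5c2, so r5c2=2.
Step 20. [r5c1∈{5}] r5c1 is down to just 5. So r5c1=5.
Step 21. [r6c5∈{2}] nothing but 2 survives at r6c5 ⇒ r6c5=2.

Answer: 6 3 4 1 5 2 / 1 5 2 4 3 6 / 4 6 3 2 1 5 / 2 1 5 3 6 4 / 5 2 1 6 4 3 / 3 4 6 5 2 1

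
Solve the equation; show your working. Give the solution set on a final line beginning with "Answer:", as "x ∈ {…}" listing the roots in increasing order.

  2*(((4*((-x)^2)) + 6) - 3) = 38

Step 1. [2*(((4*((-x)^2)) + 6) - 3) = 38] leading coefficient 2: divide by 2 ⇒ div: ((4*((-x)^2)) + 6) - 3 = 19.
Step 2. [((4*((-x)^2)) + 6) - 3 = 19] 3 comes off first (add 3) ⇒ sub: (4*((-x)^2)) + 6 = 22.
Step 3. [(4*((-x)^2)) + 6 = 22] the outer +6 inverts by subtracting 6 ⇒ sub: 4*((-x)^2) = 16.
Step 4. [4*((-x)^2) = 16] 4 out front; divide by 4 ⇒ div: (-x)^2 = 4.
Step 5. [(-x)^2 = 4] √ both sides: 4 ≥ 0 gives two branches, so sqrt: -x = 2 or -2.
Step 6. [-x = 2 or -2] LHS negated; negate both sides, so neg: x = -2 or 2.

Answer: x ∈ {-2, 2}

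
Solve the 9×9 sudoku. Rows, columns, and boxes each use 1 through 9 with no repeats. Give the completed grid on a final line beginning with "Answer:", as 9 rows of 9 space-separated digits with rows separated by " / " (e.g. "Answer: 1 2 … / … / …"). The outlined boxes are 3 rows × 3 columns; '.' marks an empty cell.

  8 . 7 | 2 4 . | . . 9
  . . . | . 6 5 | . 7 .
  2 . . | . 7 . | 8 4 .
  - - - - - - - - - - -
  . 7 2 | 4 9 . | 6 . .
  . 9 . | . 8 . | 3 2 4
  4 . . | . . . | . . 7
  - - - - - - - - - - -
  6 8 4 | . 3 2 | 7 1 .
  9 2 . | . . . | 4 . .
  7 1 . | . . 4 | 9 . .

Step 1. [r9c5∈{5}] r9c5's peers cover all but 5, so r9c5=5.
Step 2. [r8c6∈{1,6,7,8}] across col 6, 8 lands solely at r8c6 ⇒ r8c6=8.
Step 3. [r9c3∈{3}] r9c3 is down to just 3. So r9c3=3.
Step 4. [r9c4∈{6}] r9c4 has the single candidate 6. So r9c4=6.
Step 5. [r3c6∈{1,3,9}] across col 6, 9 lands solely at r3c6 ⇒ r3c6=9.
Step 6. [r8c3∈{5}] r8c3 has the single candidate 5. So r8c3=5.
Step 7. [r5c6∈{1,6,7}] col 6 places 7 nowhere but r5c6 ⇒ r5c6=7.
Step 8. [r5c3∈{1,6}] r5c3 is the only open cell in row 5 admitting 6 ⇒ r5c3=6.
Step 9. [r3c3∈{1}] r3c3 has the single candidate 1. So r3c3=1.
Step 10. [r2c1∈{3}] nothing but 3 survives at r2c1. So r2c1=3.
Step 11. [r4c6∈{1,3}] row 4 places 3 nowhere but r4c6. So r4c6=3.
Step 12. [r1c8∈{3,5,6}] r1c8 is the only open cell in row 1 admitting 3, so r1c8=3.
Step 13. [r9c8∈{8}] r9c8's peers cover all but 8, so r9c8=8.
Step 14. [r4c8∈{5}] nothing but 5 survives at r4c8, so r4c8=5.
Step 15. [r6c7∈{1}] r6c7 has the single candidate 1, so r6c7=1.
Step 16. [r5c4∈{1,5}] 1 has one home in box 5: r5c4 ⇒ r5c4=1.
Step 17. [r3c9∈{5,6}] across box 3, 6 lands solely at r3c9, so r3c9=6.
Step 18. [r3c2∈{5}] r3c2 has the single candidate 5, so r3c2=5.
Step 19. [r2c9∈{1,2}] 1 has one home in row 2: r2c9, so r2c9=1.
Step 20. [r4c9∈{8}] nothing but 8 survives at r4c9, so r4c9=8.
Step 21. [r8c9∈{3}] r8c9 is down to just 3, so r8c9=3.
Step 22. [r3c4∈{3}] nothing but 3 survives at r3c4 ⇒ r3c4=3.
Step 23. [r2c2∈{4}] r2c2's peers cover all but 4, so r2c2=4.
Step 24. [r1c2∈{6}] only 6 remains possible at r1c2. So r1c2=6.
Step 25. [r2c4∈{8}] r2c4 is down to just 8, so r2c4=8.
Step 26. [r5c1∈{5}] only 5 remains possible at r5c1 ⇒ r5c1=5.
Step 27. [r2c7∈{2}] r2c7 is down to just 2 ⇒ r2c7=2.
Step 28. [r6c5∈{2}] r6c5's peers cover all but 2. So r6c5=2.
Step 29. [r2c3∈{9}] r2c3 is down to just 9. So r2c3=9.
Step 30. [r8c5∈{1}] nothing but 1 survives at r8c5, so r8c5=1.
Step 31. [r6c4∈{5}] r6c4's peers cover all but 5. So r6c4=5.
Step 32. [r7c4∈{9}] only 9 remains possible at r7c4 ⇒ r7c4=9.
Step 33. [r6c3∈{8}] r6c3 has the single candidate 8 ⇒ r6c3=8.
Step 34. [r7c9∈{5}] r7c9 has the single candidate 5, so r7c9=5.
Step 35. [r9c9∈{2}] r9c9 is down to just 2 ⇒ r9c9=2.
Step 36. [r6c2∈{3}] only 3 remains possible at r6c2. So r6c2=3.
Step 37. [r1c6∈{1}] r1c6 has the single candidate 1 ⇒ r1c6=1.
Step 38. [r6c6∈{6}] only 6 remains possible at r6c6, so r6c6=6.
Step 39. [r8c8∈{6}] only 6 remains possible at r8c8. So r8c8=6.
Step 40. [r1c7∈{5}] r1c7's peers cover all but 5, so r1c7=5.
Step 41. [r8c4∈{7}] r8c4 has the single candidate 7, so r8c4=7.
Step 42. [r6c8∈{9}] r6c8 is down to just 9 ⇒ r6c8=9.
Step 43. [r4c1∈{1}] r4c1's peers cover all but 1. So r4c1=1.

Answer: 8 6 7 2 4 1 5 3 9 / 3 4 9 8 6 5 2 7 1 / 2 5 1 3 7 9 8 4 6 / 1 7 2 4 9 3 6 5 8 / 5 9 6 1 8 7 3 2 4 / 4 3 8 5 2 6 1 9 7 / 6 8 4 9 3 2 7 1 5 / 9 2 5 7 1 8 4 6 3 / 7 1 3 6 5 4 9 8 2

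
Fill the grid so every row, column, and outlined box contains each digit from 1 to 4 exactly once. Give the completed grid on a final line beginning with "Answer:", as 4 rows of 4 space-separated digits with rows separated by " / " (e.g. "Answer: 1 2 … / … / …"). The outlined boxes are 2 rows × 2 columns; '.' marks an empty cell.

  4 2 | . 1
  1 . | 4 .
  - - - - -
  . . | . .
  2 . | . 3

Step 1. [r3c4∈{2,4}] in col 4, 4 fits only at r3c4 ⇒ r3c4=4.
Step 2. [r4c3∈{1}] r4c3 has the single candidate 1, so r4c3=1.
Step 3. [r3c2∈{1,3}] 1 has one home in row 3: r3c2. So r3c2=1.
Step 4. [r3c3∈{2}] r3c3 is down to just 2, so r3c3=2.
Step 5. [r2c4∈{2}] only 2 remains possible at r2c4, so r2c4=2.
Step 6. [r3c1∈{3}] nothing but 3 survives at r3c1 ⇒ r3c1=3.
Step 7. [r1c3∈{3}] nothing but 3 survives at r1c3 ⇒ r1c3=3.
Step 8. [r2c2∈{3}] nothing but 3 survives at r2c2 ⇒ r2c2=3.
Step 9. [r4c2∈{4}] nothing but 4 survives at r4c2 ⇒ r4c2=4.

Answer: 4 2 3 1 / 1 3 4 2 / 3 1 2 4 / 2 4 1 3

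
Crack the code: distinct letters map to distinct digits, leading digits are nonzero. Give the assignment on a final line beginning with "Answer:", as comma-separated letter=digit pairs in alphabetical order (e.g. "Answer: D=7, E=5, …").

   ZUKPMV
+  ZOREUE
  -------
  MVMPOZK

Step 1. [col 1: V + E ≡ K (mod 10)] no forcing yet in column 1 (carry-in 0); K=2 is free and consistent — try it ⇒ K=2.
Step 2. [M] the sum has 7 digits but both addends have 6; that extra leading digit M is the final carry, namely 1, so M=1.
Step 3. [col 1: V + E ≡ K (mod 10)] column 1 (V + E ≡ K (mod 10), carry-in 0) doesn't pin E yet; pick E=9 and continue, so E=9.
Step 4. [col 1: V + E ≡ K (mod 10)] column 1 reads V+E+carry(0)=K with E=9, K=2; with digits 1,2,9 already taken and all letters distinct, the only value for V is 3. So V=3.
Step 5. [col 2: M + U ≡ Z (mod 10)] no forcing yet in column 2 (carry-in 1); Z=6 is free and consistent — try it. So Z=6.
Step 6. [col 2: M + U ≡ Z (mod 10)] in column 2 we have M+U≡Z with carry-in 1; given M=1, Z=6 and digits 1,2,3,6,9 already taken and all letters distinct, that pins U to 4. So U=4.
Step 7. [col 3: P + E ≡ O (mod 10)] column 3 reads P+E+carry(0)=O with E=9; with digits 1,2,3,4,6,9 already taken and all letters distinct, the only value for P is 8 ⇒ P=8.
Step 8. [col 3: P + E ≡ O (mod 10)] from column 3 (P=8, E=9, carry-in 0, digits 1,2,3,4,6,8,9 already taken and all letters distinct): O must equal 7. So O=7.
Step 9. [col 4: K + R ≡ P (mod 10)] column 4: given K=2, P=8, carry-in 1, and digits 1,2,3,4,6,7,8,9 already taken and all letters distinct, K+R≡P (mod 10) forces R=5 ⇒ R=5.

Answer: E=9, K=2, M=1, O=7, P=8, R=5, U=4, V=3, Z=6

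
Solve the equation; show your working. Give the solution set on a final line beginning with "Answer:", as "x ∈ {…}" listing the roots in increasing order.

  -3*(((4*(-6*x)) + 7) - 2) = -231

Step 1. [-3*(((4*(-6*x)) + 7) - 2) = -231] -3 out front; divide by -3. So div: ((4*(-6*x)) + 7) - 2 = 77.
Step 2. [((4*(-6*x)) + 7) - 2 = 77] 2 comes off first (add 2). So sub: (4*(-6*x)) + 7 = 79.
Step 3. [(4*(-6*x)) + 7 = 79] the outer +7 inverts by subtracting 7 ⇒ sub: 4*(-6*x) = 72.
Step 4. [4*(-6*x) = 72] divide by the outer 4. So div: -6*x = 18.
Step 5. [-6*x = 18] leading coefficient -6: divide by -6. So div: x = -3.

Answer: x ∈ {-3}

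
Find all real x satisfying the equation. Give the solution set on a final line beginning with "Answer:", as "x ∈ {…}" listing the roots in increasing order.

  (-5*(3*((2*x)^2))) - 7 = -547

Step 1. [(-5*(3*((2*x)^2))) - 7 = -547] peel the -7: add 7 from each side ⇒ sub: -5*(3*((2*x)^2)) = -540.
Step 2. [-5*(3*((2*x)^2)) = -540] -5·(inner) — divide through by -5. So div: 3*((2*x)^2) = 108.
Step 3. [3*((2*x)^2) = 108] 3·(inner) — divide through by 3 ⇒ div: (2*x)^2 = 36.
Step 4. [(2*x)^2 = 36] LHS squared, RHS 36 ≥ 0: apply √ (±). So sqrt: 2*x = 6 or -6.
Step 5. [2*x = 6 or -6] leading coefficient 2: divide by 2 ⇒ div: x = 3 or -3.

Answer: x ∈ {-3, 3}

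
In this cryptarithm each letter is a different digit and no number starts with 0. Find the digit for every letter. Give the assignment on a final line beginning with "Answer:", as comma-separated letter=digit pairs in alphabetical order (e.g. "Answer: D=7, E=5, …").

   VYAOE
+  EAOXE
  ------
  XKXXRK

Step 1. [col 1: E + E ≡ K (mod 10)] E=7 is one option consistent with column 1 (E + E ≡ K (mod 10), carry-in 0) — take it, so E=7.
Step 2. [col 1: E + E ≡ K (mod 10)] column 1: given E=7, carry-in 0, and digits 7 already taken and all letters distinct, E+E≡K (mod 10) forces K=4. So K=4.
Step 3. [col 2: O + X ≡ R (mod 10)] column 2 (O + X ≡ R (mod 10), carry-in 1) doesn't pin X yet; pick X=1 and continue, so X=1.
Step 4. [col 2: O + X ≡ R (mod 10)] no forcing yet in column 2 (carry-in 1); O=3 is free and consistent — try it. So O=3.
Step 5. [col 2: O + X ≡ R (mod 10)] in column 2 we have O+X≡R with carry-in 1; given O=3, X=1 and digits 1,3,4,7 already taken and all letters distinct, that pins R to 5 ⇒ R=5.
Step 6. [col 3: A + O ≡ X (mod 10)] column 3: given O=3, X=1, carry-in 0, and digits 1,3,4,5,7 already taken and all letters distinct, A+O≡X (mod 10) forces A=8, so A=8.
Step 7. [col 4: Y + A ≡ X (mod 10)] column 4: given A=8, X=1, carry-in 1, and digits 1,3,4,5,7,8 already taken and all letters distinct, Y+A≡X (mod 10) forces Y=2 ⇒ Y=2.
Step 8. [col 5: V + E ≡ K (mod 10)] column 5: given E=7, K=4, carry-in 1, and digits 1,2,3,4,5,7,8 already taken and all letters distinct, V+E≡K (mod 10) forces V=6. So V=6.

Answer: A=8, E=7, K=4, O=3, R=5, V=6, X=1, Y=2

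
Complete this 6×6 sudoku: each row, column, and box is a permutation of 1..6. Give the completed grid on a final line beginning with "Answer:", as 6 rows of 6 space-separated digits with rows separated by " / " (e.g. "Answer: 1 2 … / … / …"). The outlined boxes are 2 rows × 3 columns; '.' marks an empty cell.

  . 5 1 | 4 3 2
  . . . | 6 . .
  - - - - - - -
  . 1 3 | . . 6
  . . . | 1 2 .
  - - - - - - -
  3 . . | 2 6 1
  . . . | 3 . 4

Step 1. [r3c1∈{2,4,5}] r3c1 is the only open cell in row 3 admitting 2, so r3c1=2.
Step 2. [r6c5∈{5}] only 5 remains possible at r6c5. So r6c5=5.
Step 3. [r4c1∈{4,5,6}] in col 1, 5 fits only at r4c1 ⇒ r4c1=5.
Step 4. [r5c2∈{4}] r5c2 is down to just 4. So r5c2=4.
Step 5. [r4c2∈{6}] r4c2 is down to just 6 ⇒ r4c2=6.
Step 6. [r6c3∈{2,6}] 6 has one home in col 3: r6c3. So r6c3=6.
Step 7. [r2c3∈{2,4}] 2 has one home in col 3: r2c3. So r2c3=2.
Step 8. [r2c2∈{3}] only 3 remains possible at r2c2, so r2c2=3.
Step 9. [r6c2∈{2}] r6c2 is down to just 2. So r6c2=2.
Step 10. [r2c1∈{4}] nothing but 4 survives at r2c1. So r2c1=4.
Step 11. [r4c3∈{4}] r4c3 has the single candidate 4. So r4c3=4.
Step 12. [r4c6∈{3}] r4c6 is down to just 3, so r4c6=3.
Step 13. [r2c6∈{5}] r2c6 is down to just 5 ⇒ r2c6=5.
Step 14. [r3c4∈{5}] r3c4's peers cover all but 5 ⇒ r3c4=5.
Step 15. [r5c3∈{5}] nothing but 5 survives at r5c3, so r5c3=5.
Step 16. [r2c5∈{1}] nothing but 1 survives at r2c5. So r2c5=1.
Step 17. [r3c5∈{4}] r3c5's peers cover all but 4 ⇒ r3c5=4.
Step 18. [r1c1∈{6}] r1c1's peers cover all but 6 ⇒ r1c1=6.
Step 19. [r6c1∈{1}] nothing but 1 survives at r6c1. So r6c1=1.

Answer: 6 5 1 4 3 2 / 4 3 2 6 1 5 / 2 1 3 5 4 6 / 5 6 4 1 2 3 / 3 4 5 2 6 1 / 1 2 6 3 5 4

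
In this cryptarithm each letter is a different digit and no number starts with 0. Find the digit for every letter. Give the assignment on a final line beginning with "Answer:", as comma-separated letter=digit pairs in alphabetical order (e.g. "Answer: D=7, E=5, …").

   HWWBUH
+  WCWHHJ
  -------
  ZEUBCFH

Step 1. [col 1: H + J ≡ H (mod 10)] in column 1 we have H+J≡H with carry-in 0; given nothing yet and all letters distinct, none taken yet, that pins J to 0 ⇒ J=0.
Step 2. [col 1: H + J ≡ H (mod 10)] no forcing yet in column 1 (carry-in 0); H=8 is free and consistent — try it. So H=8.
Step 3. [col 2: U + H ≡ F (mod 10)] several values work for U in column 2 (U + H ≡ F (mod 10), carry-in 0); try U=9 ⇒ U=9.
Step 4. [Z] adding two 6-digit numbers gives at most 6+1 digits, and here it does — Z is that final carry and must be 1. So Z=1.
Step 5. [col 2: U + H ≡ F (mod 10)] column 2: given U=9, H=8, carry-in 0, and digits 0,1,8,9 already taken and all letters distinct, U+H≡F (mod 10) forces F=7. So F=7.
Step 6. [col 3: B + H ≡ C (mod 10)] several values work for B in column 3 (B + H ≡ C (mod 10), carry-in 1); try B=3. So B=3.
Step 7. [col 3: B + H ≡ C (mod 10)] column 3: given B=3, H=8, carry-in 1, and digits 0,1,3,7,8,9 already taken and all letters distinct, B+H≡C (mod 10) forces C=2 ⇒ C=2.
Step 8. [col 4: W + W ≡ B (mod 10)] column 4 reads W+W+carry(1)=B with B=3; with digits 0,1,2,3,7,8,9 already taken and all letters distinct, the only value for W is 6, so W=6.
Step 9. [col 6: H + W ≡ E (mod 10)] column 6 reads H+W+carry(0)=E with H=8, W=6; with digits 0,1,2,3,6,7,8,9 already taken and all letters distinct, the only value for E is 4 ⇒ E=4.

Answer: B=3, C=2, E=4, F=7, H=8, J=0, U=9, W=6, Z=1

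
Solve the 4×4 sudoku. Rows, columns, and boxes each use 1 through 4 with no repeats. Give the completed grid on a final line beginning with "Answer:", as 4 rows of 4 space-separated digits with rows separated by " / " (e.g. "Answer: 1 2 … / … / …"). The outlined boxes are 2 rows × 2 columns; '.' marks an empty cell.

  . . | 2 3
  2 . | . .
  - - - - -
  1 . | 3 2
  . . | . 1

Step 1. [r3c2∈{4}] nothing but 4 survives at r3c2, so r3c2=4.
Step 2. [r2c3∈{1,4}] col 3 places 1 nowhere but r2c3. So r2c3=1.
Step 3. [r4c1∈{3}] r4c1 is down to just 3, so r4c1=3.
Step 4. [r1c2∈{1}] r1c2 has the single candidate 1 ⇒ r1c2=1.
Step 5. [r2c2∈{3}] r2c2's peers cover all but 3. So r2c2=3.
Step 6. [r4c3∈{4}] nothing but 4 survives at r4c3, so r4c3=4.
Step 7. [r2c4∈{4}] r2c4 is down to just 4. So r2c4=4.
Step 8. [r4c2∈{2}] only 2 remains possible at r4c2, so r4c2=2.
Step 9. [r1c1∈{4}] r1c1 is down to just 4 ⇒ r1c1=4.

Answer: 4 1 2 3 / 2 3 1 4 / 1 4 3 2 / 3 2 4 1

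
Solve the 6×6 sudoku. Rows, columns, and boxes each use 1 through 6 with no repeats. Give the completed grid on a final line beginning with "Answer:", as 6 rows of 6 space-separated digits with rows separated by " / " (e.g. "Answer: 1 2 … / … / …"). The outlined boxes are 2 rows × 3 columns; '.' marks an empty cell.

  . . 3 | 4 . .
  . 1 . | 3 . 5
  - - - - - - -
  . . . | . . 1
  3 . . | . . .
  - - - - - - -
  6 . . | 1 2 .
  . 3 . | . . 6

Step 1. [r4c3∈{1,2,4,5,6}] in row 4, 1 fits only at r4c3 ⇒ r4c3=1.
Step 2. [r6c4∈{5}] r6c4's peers cover all but 5 ⇒ r6c4=5.
Step 3. [r6c5∈{4}] nothing but 4 survives at r6c5 ⇒ r6c5=4.
Step 4. [r2c5∈{6}] r2c5 has the single candidate 6. So r2c5=6.
Step 5. [r3c3∈{2,4,5,6}] col 3 places 6 nowhere but r3c3 ⇒ r3c3=6.
Step 6. [r3c4∈{2}] nothing but 2 survives at r3c4, so r3c4=2.
Step 7. [r4c2∈{2,4,5}] r4c2 is the only open cell in row 4 admitting 2, so r4c2=2.
Step 8. [r6c3∈{2}] r6c3's peers cover all but 2 ⇒ r6c3=2.
Step 9. [r5c3∈{4,5}] col 3 places 5 nowhere but r5c3. So r5c3=5.
Step 10. [r2c1∈{2,4}] 2 has one home in row 2: r2c1. So r2c1=2.
Step 11. [r3c1∈{4,5}] r3c1 is the only open cell in col 1 admitting 4. So r3c1=4.
Step 12. [r3c2∈{5}] r3c2 has the single candidate 5. So r3c2=5.
Step 13. [r3c5∈{3}] r3c5's peers cover all but 3. So r3c5=3.
Step 14. [r4c6∈{4}] r4c6's peers cover all but 4 ⇒ r4c6=4.
Step 15. [r1c5∈{1}] r1c5 has the single candidate 1. So r1c5=1.
Step 16. [r4c4∈{6}] r4c4's peers cover all but 6 ⇒ r4c4=6.
Step 17. [r6c1∈{1}] r6c1 is down to just 1. So r6c1=1.
Step 18. [r1c2∈{6}] r1c2's peers cover all but 6, so r1c2=6.
Step 19. [r1c1∈{5}] only 5 remains possible at r1c1, so r1c1=5.
Step 20. [r5c6∈{3}] r5c6's peers cover all but 3, so r5c6=3.
Step 21. [r1c6∈{2}] r1c6's peers cover all but 2. So r1c6=2.
Step 22. [r5c2∈{4}] r5c2 has the single candidate 4 ⇒ r5c2=4.
Step 23. [r4c5∈{5}] r4c5 has the single candidate 5. So r4c5=5.
Step 24. [r2c3∈{4}] only 4 remains possible at r2c3, so r2c3=4.

Answer: 5 6 3 4 1 2 / 2 1 4 3 6 5 / 4 5 6 2 3 1 / 3 2 1 6 5 4 / 6 4 5 1 2 3 / 1 3 2 5 4 6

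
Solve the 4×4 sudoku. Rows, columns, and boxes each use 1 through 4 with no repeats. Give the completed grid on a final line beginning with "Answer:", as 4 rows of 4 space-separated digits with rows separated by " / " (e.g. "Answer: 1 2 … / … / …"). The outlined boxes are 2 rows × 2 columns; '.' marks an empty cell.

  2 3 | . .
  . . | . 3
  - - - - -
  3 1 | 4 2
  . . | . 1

Step 1. [r2c1∈{1,4}] in col 1, 1 fits only at r2c1, so r2c1=1.
Step 2. [r4c1∈{4}] only 4 remains possible at r4c1. So r4c1=4.
Step 3. [r2c3∈{2}] r2c3 is down to just 2. So r2c3=2.
Step 4. [r1c3∈{1}] nothing but 1 survives at r1c3 ⇒ r1c3=1.
Step 5. [r2c2∈{4}] r2c2 is down to just 4. So r2c2=4.
Step 6. [r1c4∈{4}] only 4 remains possible at r1c4 ⇒ r1c4=4.
Step 7. [r4c3∈{3}] only 3 remains possible at r4c3. So r4c3=3.
Step 8. [r4c2∈{2}] r4c2 is down to just 2. So r4c2=2.

Answer: 2 3 1 4 / 1 4 2 3 / 3 1 4 2 / 4 2 3 1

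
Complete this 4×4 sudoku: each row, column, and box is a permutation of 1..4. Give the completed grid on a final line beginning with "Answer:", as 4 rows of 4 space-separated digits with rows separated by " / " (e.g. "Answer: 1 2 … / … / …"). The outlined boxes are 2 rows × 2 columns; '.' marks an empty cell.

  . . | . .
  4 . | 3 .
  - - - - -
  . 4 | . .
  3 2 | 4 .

Step 1. [r2c4∈{1,2}] 2 has one home in row 2: r2c4. So r2c4=2.
Step 2. [r1c3∈{1}] r1c3's peers cover all but 1. So r1c3=1.
Step 3. [r4c4∈{1}] only 1 remains possible at r4c4 ⇒ r4c4=1.
Step 4. [r1c2∈{3}] only 3 remains possible at r1c2 ⇒ r1c2=3.
Step 5. [r3c3∈{2}] r3c3 has the single candidate 2 ⇒ r3c3=2.
Step 6. [r1c4∈{4}] only 4 remains possible at r1c4. So r1c4=4.
Step 7. [r3c4∈{3}] r3c4 has the single candidate 3 ⇒ r3c4=3.
Step 8. [r3c1∈{1}] nothing but 1 survives at r3c1 ⇒ r3c1=1.
Step 9. [r1c1∈{2}] r1c1 has the single candidate 2. So r1c1=2.
Step 10. [r2c2∈{1}] r2c2 has the single candidate 1. So r2c2=1.

Answer: 2 3 1 4 / 4 1 3 2 / 1 4 2 3 / 3 2 4 1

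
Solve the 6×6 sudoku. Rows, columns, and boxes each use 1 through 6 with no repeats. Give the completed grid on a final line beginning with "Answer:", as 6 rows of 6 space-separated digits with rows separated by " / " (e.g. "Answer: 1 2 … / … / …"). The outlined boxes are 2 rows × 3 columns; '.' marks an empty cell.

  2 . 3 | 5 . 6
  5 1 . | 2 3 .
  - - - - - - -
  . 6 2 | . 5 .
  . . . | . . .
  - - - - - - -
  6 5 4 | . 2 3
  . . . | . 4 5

Step 1. [r5c4∈{1}] r5c4 is down to just 1. So r5c4=1.
Step 2. [r4c6∈{1,2,4}] 2 has one home in row 4: r4c6 ⇒ r4c6=2.
Step 3. [r3c6∈{1,4}] in col 6, 1 fits only at r3c6. So r3c6=1.
Step 4. [r6c3∈{1}] r6c3 has the single candidate 1. So r6c3=1.
Step 5. [r6c1∈{3}] only 3 remains possible at r6c1 ⇒ r6c1=3.
Step 6. [r3c1∈{4}] r3c1 has the single candidate 4. So r3c1=4.
Step 7. [r4c4∈{3,4,6}] 4 has one home in row 4: r4c4. So r4c4=4.
Step 8. [r1c2∈{4}] only 4 remains possible at r1c2. So r1c2=4.
Step 9. [r6c4∈{6}] r6c4's peers cover all but 6 ⇒ r6c4=6.
Step 10. [r3c4∈{3}] r3c4 has the single candidate 3 ⇒ r3c4=3.
Step 11. [r4c1∈{1}] r4c1 is down to just 1 ⇒ r4c1=1.
Step 12. [r4c3∈{5}] r4c3 has the single candidate 5, so r4c3=5.
Step 13. [r2c3∈{6}] r2c3 has the single candidate 6 ⇒ r2c3=6.
Step 14. [r6c2∈{2}] only 2 remains possible at r6c2. So r6c2=2.
Step 15. [r4c2∈{3}] nothing but 3 survives at r4c2 ⇒ r4c2=3.
Step 16. [r1c5∈{1}] only 1 remains possible at r1c5, so r1c5=1.
Step 17. [r4c5∈{6}] r4c5's peers cover all but 6. So r4c5=6.
Step 18. [r2c6∈{4}] r2c6 has the single candidate 4 ⇒ r2c6=4.

Answer: 2 4 3 5 1 6 / 5 1 6 2 3 4 / 4 6 2 3 5 1 / 1 3 5 4 6 2 / 6 5 4 1 2 3 / 3 2 1 6 4 5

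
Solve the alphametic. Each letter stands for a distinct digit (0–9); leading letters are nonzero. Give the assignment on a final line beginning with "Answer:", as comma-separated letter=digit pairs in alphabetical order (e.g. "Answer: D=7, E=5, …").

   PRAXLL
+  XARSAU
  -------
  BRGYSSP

Step 1. [col 1: L + U ≡ P (mod 10)] several values work for L in column 1 (L + U ≡ P (mod 10), carry-in 0); try L=5. So L=5.
Step 2. [B] the sum has 7 digits but both addends have 6; that extra leading digit B is the final carry, namely 1. So B=1.
Step 3. [col 1: L + U ≡ P (mod 10)] column 1 (L + U ≡ P (mod 10), carry-in 0) doesn't pin P yet; pick P=3 and continue ⇒ P=3.
Step 4. [col 1: L + U ≡ P (mod 10)] from column 1 (L=5, P=3, carry-in 0, digits 1,3,5 already taken and all letters distinct): U must equal 8. So U=8.
Step 5. [col 2: L + A ≡ S (mod 10)] no forcing yet in column 2 (carry-in 1); A=4 is free and consistent — try it. So A=4.
Step 6. [col 2: L + A ≡ S (mod 10)] from column 2 (L=5, A=4, carry-in 1, digits 1,3,4,5,8 already taken and all letters distinct): S must equal 0. So S=0.
Step 7. [col 3: X + S ≡ S (mod 10)] in column 3 we have X+S≡S with carry-in 1; given S=0 and digits 0,1,3,4,5,8 already taken and all letters distinct, that pins X to 9 ⇒ X=9.
Step 8. [col 4: A + R ≡ Y (mod 10)] R=2 is one option consistent with column 4 (A + R ≡ Y (mod 10), carry-in 1) — take it, so R=2.
Step 9. [col 4: A + R ≡ Y (mod 10)] column 4 reads A+R+carry(1)=Y with A=4, R=2; with digits 0,1,2,3,4,5,8,9 already taken and all letters distinct, the only value for Y is 7. So Y=7.
Step 10. [col 5: R + A ≡ G (mod 10)] from column 5 (R=2, A=4, carry-in 0, digits 0,1,2,3,4,5,7,8,9 already taken and all letters distinct): G must equal 6 ⇒ G=6.

Answer: A=4, B=1, G=6, L=5, P=3, R=2, S=0, U=8, X=9, Y=7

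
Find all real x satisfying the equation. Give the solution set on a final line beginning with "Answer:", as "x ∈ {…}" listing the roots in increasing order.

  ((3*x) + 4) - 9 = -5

Step 1. [((3*x) + 4) - 9 = -5] add 9: x sits inside (… - 9). So sub: (3*x) + 4 = 4.
Step 2. [(3*x) + 4 = 4] subtract 4: x sits inside (… + 4), so sub: 3*x = 0.
Step 3. [3*x = 0] 3 out front; divide by 3, so div: x = 0.

Answer: x ∈ {0}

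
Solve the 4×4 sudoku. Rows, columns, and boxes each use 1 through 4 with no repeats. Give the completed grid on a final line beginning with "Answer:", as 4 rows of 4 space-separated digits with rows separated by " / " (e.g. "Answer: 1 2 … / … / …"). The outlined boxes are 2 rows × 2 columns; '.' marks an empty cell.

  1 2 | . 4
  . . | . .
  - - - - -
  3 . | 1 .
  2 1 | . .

Step 1. [r1c3∈{3}] r1c3 has the single candidate 3, so r1c3=3.
Step 2. [r3c2∈{4}] r3c2 is down to just 4, so r3c2=4.
Step 3. [r2c4∈{1,2}] 1 has one home in row 2: r2c4. So r2c4=1.
Step 4. [r4c4∈{3}] nothing but 3 survives at r4c4. So r4c4=3.
Step 5. [r2c3∈{2}] r2c3's peers cover all but 2, so r2c3=2.
Step 6. [r2c2∈{3}] nothing but 3 survives at r2c2, so r2c2=3.
Step 7. [r2c1∈{4}] r2c1's peers cover all but 4. So r2c1=4.
Step 8. [r3c4∈{2}] r3c4 has the single candidate 2 ⇒ r3c4=2.
Step 9. [r4c3∈{4}] r4c3 has the single candidate 4. So r4c3=4.

Answer: 1 2 3 4 / 4 3 2 1 / 3 4 1 2 / 2 1 4 3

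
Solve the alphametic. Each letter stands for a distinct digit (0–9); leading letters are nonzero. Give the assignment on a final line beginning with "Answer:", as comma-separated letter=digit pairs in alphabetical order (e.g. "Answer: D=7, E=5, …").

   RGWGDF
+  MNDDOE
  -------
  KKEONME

Step 1. [col 1: F + E ≡ E (mod 10)] in column 1 we have F+E≡E with carry-in 0; given nothing yet and all letters distinct, none taken yet, that pins F to 0. So F=0.
Step 2. [col 1: F + E ≡ E (mod 10)] several values work for E in column 1 (F + E ≡ E (mod 10), carry-in 0); try E=8. So E=8.
Step 3. [col 2: D + O ≡ M (mod 10)] M=4 is one option consistent with column 2 (D + O ≡ M (mod 10), carry-in 0) — take it. So M=4.
Step 4. [col 2: D + O ≡ M (mod 10)] several values work for D in column 2 (D + O ≡ M (mod 10), carry-in 0); try D=5, so D=5.
Step 5. [K] the sum has 7 digits but both addends have 6; that extra leading digit K is the final carry, namely 1. So K=1.
Step 6. [col 2: D + O ≡ M (mod 10)] in column 2 we have D+O≡M with carry-in 0; given D=5, M=4 and digits 0,1,4,5,8 already taken and all letters distinct, that pins O to 9, so O=9.
Step 7. [col 3: G + D ≡ N (mod 10)] several values work for G in column 3 (G + D ≡ N (mod 10), carry-in 1); try G=6, so G=6.
Step 8. [col 3: G + D ≡ N (mod 10)] column 3 reads G+D+carry(1)=N with G=6, D=5; with digits 0,1,4,5,6,8,9 already taken and all letters distinct, the only value for N is 2. So N=2.
Step 9. [col 4: W + D ≡ O (mod 10)] from column 4 (D=5, O=9, carry-in 1, digits 0,1,2,4,5,6,8,9 already taken and all letters distinct): W must equal 3. So W=3.
Step 10. [col 6: R + M ≡ K (mod 10)] column 6: given M=4, K=1, carry-in 0, and digits 0,1,2,3,4,5,6,8,9 already taken and all letters distinct, R+M≡K (mod 10) forces R=7, so R=7.

Answer: D=5, E=8, F=0, G=6, K=1, M=4, N=2, O=9, R=7, W=3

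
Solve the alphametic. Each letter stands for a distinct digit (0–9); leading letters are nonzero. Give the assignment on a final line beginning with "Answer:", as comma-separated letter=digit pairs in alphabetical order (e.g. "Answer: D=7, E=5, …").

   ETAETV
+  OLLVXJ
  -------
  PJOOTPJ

Step 1. [col 1: V + J ≡ J (mod 10)] from column 1 (nothing yet, carry-in 0, all letters distinct, none taken yet): V must equal 0 ⇒ V=0.
Step 2. [col 1: V + J ≡ J (mod 10)] J=2 is one option consistent with column 1 (V + J ≡ J (mod 10), carry-in 0) — take it, so J=2.
Step 3. [col 2: T + X ≡ P (mod 10)] column 2 (T + X ≡ P (mod 10), carry-in 0) doesn't pin P yet; pick P=1 and continue ⇒ P=1.
Step 4. [col 2: T + X ≡ P (mod 10)] no forcing yet in column 2 (carry-in 0); X=3 is free and consistent — try it ⇒ X=3.
Step 5. [col 2: T + X ≡ P (mod 10)] in column 2 we have T+X≡P with carry-in 0; given X=3, P=1 and digits 0,1,2,3 already taken and all letters distinct, that pins T to 8 ⇒ T=8.
Step 6. [col 3: E + V ≡ T (mod 10)] column 3: given V=0, T=8, carry-in 1, and digits 0,1,2,3,8 already taken and all letters distinct, E+V≡T (mod 10) forces E=7, so E=7.
Step 7. [col 4: A + L ≡ O (mod 10)] column 4 (A + L ≡ O (mod 10), carry-in 0) doesn't pin A yet; pick A=9 and continue. So A=9.
Step 8. [col 4: A + L ≡ O (mod 10)] O=4 is one option consistent with column 4 (A + L ≡ O (mod 10), carry-in 0) — take it ⇒ O=4.
Step 9. [col 4: A + L ≡ O (mod 10)] in column 4 we have A+L≡O with carry-in 0; given A=9, O=4 and digits 0,1,2,3,4,7,8,9 already taken and all letters distinct, that pins L to 5, so L=5.

Answer: A=9, E=7, J=2, L=5, O=4, P=1, T=8, V=0, X=3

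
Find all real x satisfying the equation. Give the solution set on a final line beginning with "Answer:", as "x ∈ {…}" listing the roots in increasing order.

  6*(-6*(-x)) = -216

Step 1. [6*(-6*(-x)) = -216] 6·(inner) — divide through by 6. So div: -6*(-x) = -36.
Step 2. [-6*(-x) = -36] -6 out front; divide by -6, so div: -x = 6.
Step 3. [-x = 6] LHS negated; negate both sides, so neg: x = -6.

Answer: x ∈ {-6}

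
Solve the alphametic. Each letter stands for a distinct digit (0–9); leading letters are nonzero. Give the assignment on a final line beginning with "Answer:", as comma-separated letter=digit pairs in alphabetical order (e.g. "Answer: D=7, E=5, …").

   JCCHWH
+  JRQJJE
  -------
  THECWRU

Step 1. [col 1: H + E ≡ U (mod 10)] no forcing yet in column 1 (carry-in 0); U=3 is free and consistent — try it. So U=3.
Step 2. [T] adding two 6-digit numbers gives at most 6+1 digits, and here it does — T is that final carry and must be 1. So T=1.
Step 3. [col 1: H + E ≡ U (mod 10)] H=6 is one option consistent with column 1 (H + E ≡ U (mod 10), carry-in 0) — take it. So H=6.
Step 4. [col 1: H + E ≡ U (mod 10)] in column 1 we have H+E≡U with carry-in 0; given H=6, U=3 and digits 1,3,6 already taken and all letters distinct, that pins E to 7 ⇒ E=7.
Step 5. [col 2: W + J ≡ R (mod 10)] no forcing yet in column 2 (carry-in 1); W=5 is free and consistent — try it. So W=5.
Step 6. [col 2: W + J ≡ R (mod 10)] R=4 is one option consistent with column 2 (W + J ≡ R (mod 10), carry-in 1) — take it ⇒ R=4.
Step 7. [col 2: W + J ≡ R (mod 10)] in column 2 we have W+J≡R with carry-in 1; given W=5, R=4 and digits 1,3,4,5,6,7 already taken and all letters distinct, that pins J to 8, so J=8.
Step 8. [col 4: C + Q ≡ C (mod 10)] column 4: given nothing yet, carry-in 1, and digits 1,3,4,5,6,7,8 already taken and all letters distinct, C+Q≡C (mod 10) forces Q=9 ⇒ Q=9.
Step 9. [col 4: C + Q ≡ C (mod 10)] C=2 is one option consistent with column 4 (C + Q ≡ C (mod 10), carry-in 1) — take it ⇒ C=2.

Answer: C=2, E=7, H=6, J=8, Q=9, R=4, T=1, U=3, W=5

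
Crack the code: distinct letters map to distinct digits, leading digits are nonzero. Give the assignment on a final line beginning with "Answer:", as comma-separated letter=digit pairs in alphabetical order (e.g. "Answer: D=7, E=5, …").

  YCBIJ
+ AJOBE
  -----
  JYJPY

Step 1. [col 1: J + E ≡ Y (mod 10)] several values work for Y in column 1 (J + E ≡ Y (mod 10), carry-in 0); try Y=2, so Y=2.
Step 2. [col 1: J + E ≡ Y (mod 10)] several values work for J in column 1 (J + E ≡ Y (mod 10), carry-in 0); try J=4. So J=4.
Step 3. [col 1: J + E ≡ Y (mod 10)] in column 1 we have J+E≡Y with carry-in 0; given J=4, Y=2 and digits 2,4 already taken and all letters distinct, that pins E to 8, so E=8.
Step 4. [col 2: I + B ≡ P (mod 10)] B=5 is one option consistent with column 2 (I + B ≡ P (mod 10), carry-in 1) — take it. So B=5.
Step 5. [col 2: I + B ≡ P (mod 10)] no forcing yet in column 2 (carry-in 1); I=0 is free and consistent — try it ⇒ I=0.
Step 6. [col 2: I + B ≡ P (mod 10)] from column 2 (I=0, B=5, carry-in 1, digits 0,2,4,5,8 already taken and all letters distinct): P must equal 6. So P=6.
Step 7. [col 3: B + O ≡ J (mod 10)] column 3 reads B+O+carry(0)=J with B=5, J=4; with digits 0,2,4,5,6,8 already taken and all letters distinct, the only value for O is 9 ⇒ O=9.
Step 8. [col 4: C + J ≡ Y (mod 10)] column 4 reads C+J+carry(1)=Y with J=4, Y=2; with digits 0,2,4,5,6,8,9 already taken and all letters distinct, the only value for C is 7. So C=7.
Step 9. [col 5: Y + A ≡ J (mod 10)] column 5 reads Y+A+carry(1)=J with Y=2, J=4; with digits 0,2,4,5,6,7,8,9 already taken and all letters distinct, the only value for A is 1, so A=1.

Answer: A=1, B=5, C=7, E=8, I=0, J=4, O=9, P=6, Y=2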